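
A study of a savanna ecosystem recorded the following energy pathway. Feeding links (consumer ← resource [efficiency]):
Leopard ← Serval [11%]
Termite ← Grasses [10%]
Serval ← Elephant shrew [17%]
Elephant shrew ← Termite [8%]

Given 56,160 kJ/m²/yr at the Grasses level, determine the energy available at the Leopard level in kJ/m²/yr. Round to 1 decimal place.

Termite: 56160 × 0.1 = 5616 kJ/m²/yr
Elephant shrew: 5616 × 0.08 = 449.28 kJ/m²/yr
Serval: 449.28 × 0.17 = 76.3776 kJ/m²/yr
Leopard: 76.3776 × 0.11 = 8.401536 kJ/m²/yr

8.4 kJ/m²/yr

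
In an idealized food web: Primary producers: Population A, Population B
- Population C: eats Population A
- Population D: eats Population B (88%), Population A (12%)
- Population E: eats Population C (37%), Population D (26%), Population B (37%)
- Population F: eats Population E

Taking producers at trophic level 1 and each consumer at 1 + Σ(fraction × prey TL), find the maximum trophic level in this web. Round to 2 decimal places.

Population C: 1 + 1 = 2
Population D: 1 + (0.88×1 + 0.12×1) = 2
Population E: 1 + (0.37×2 + 0.26×2 + 0.37×1) = 2.63
Population F: 1 + 2.63 = 3.63

3.63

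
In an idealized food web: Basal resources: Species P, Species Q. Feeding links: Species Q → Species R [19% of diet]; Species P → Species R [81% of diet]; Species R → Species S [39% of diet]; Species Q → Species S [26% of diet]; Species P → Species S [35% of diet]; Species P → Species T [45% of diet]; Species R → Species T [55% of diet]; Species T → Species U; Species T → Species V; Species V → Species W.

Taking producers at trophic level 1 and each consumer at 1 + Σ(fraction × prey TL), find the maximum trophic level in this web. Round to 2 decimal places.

4.55

Species R: 1 + (0.19×1 + 0.81×1) = 2
Species S: 1 + (0.39×2 + 0.26×1 + 0.35×1) = 2.39
Species T: 1 + (0.45×1 + 0.55×2) = 2.55
Species U: 1 + 2.55 = 3.55
Species V: 1 + 2.55 = 3.55
Species W: 1 + 3.55 = 4.55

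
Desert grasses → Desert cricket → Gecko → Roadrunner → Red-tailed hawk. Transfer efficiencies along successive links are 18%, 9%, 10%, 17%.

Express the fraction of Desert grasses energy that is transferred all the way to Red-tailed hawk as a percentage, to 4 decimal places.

Product of link efficiencies: 0.18 × 0.09 × 0.1 × 0.17 = 0.0002754
As a percentage: 0.0002754 × 100 = 0.0275%

0.0275%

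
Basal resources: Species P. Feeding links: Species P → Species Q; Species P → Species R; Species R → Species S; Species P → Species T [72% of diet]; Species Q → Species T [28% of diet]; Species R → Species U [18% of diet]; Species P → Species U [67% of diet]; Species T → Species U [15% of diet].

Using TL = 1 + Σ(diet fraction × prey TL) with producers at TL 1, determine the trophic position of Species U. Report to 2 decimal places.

2.37

Species Q: 1 + 1 = 2
Species R: 1 + 1 = 2
Species S: 1 + 2 = 3
Species T: 1 + (0.72×1 + 0.28×2) = 2.28
Species U: 1 + (0.18×2 + 0.67×1 + 0.15×2.28) = 2.372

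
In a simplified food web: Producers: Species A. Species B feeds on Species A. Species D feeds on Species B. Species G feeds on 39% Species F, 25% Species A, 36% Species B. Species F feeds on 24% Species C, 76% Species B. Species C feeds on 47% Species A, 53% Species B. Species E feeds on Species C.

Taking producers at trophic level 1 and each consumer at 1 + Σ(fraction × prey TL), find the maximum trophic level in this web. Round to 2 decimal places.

Species B: 1 + 1 = 2
Species C: 1 + (0.47×1 + 0.53×2) = 2.53
Species D: 1 + 2 = 3
Species E: 1 + 2.53 = 3.53
Species F: 1 + (0.24×2.53 + 0.76×2) = 3.1272
Species G: 1 + (0.39×3.1272 + 0.25×1 + 0.36×2) = 3.189608

3.53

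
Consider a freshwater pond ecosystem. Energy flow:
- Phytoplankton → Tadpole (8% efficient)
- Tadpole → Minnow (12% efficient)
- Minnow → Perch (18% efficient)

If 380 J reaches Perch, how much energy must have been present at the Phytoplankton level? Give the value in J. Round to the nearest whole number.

Cumulative transfer efficiency: 0.08 × 0.12 × 0.18 = 0.001728
Phytoplankton energy = 380 / 0.001728 = 219907 J

219907 J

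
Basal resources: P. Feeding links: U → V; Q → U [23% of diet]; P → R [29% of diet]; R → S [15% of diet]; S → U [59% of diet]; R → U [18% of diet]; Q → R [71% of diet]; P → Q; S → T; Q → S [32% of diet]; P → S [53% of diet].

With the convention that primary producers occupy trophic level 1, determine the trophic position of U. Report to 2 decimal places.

Q: 1 + 1 = 2
R: 1 + (0.71×2 + 0.29×1) = 2.71
S: 1 + (0.53×1 + 0.32×2 + 0.15×2.71) = 2.5765
T: 1 + 2.5765 = 3.5765
U: 1 + (0.59×2.5765 + 0.18×2.71 + 0.23×2) = 3.467935
V: 1 + 3.467935 = 4.467935

3.47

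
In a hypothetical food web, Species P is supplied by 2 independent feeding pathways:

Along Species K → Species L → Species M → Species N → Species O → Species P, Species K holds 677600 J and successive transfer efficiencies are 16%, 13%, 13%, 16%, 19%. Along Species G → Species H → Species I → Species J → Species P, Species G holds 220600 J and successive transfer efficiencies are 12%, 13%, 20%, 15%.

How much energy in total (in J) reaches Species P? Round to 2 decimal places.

Via Species K: 677600 × 0.16 × 0.13 × 0.13 × 0.16 × 0.19 = 55.69980416 J
Via Species G: 220600 × 0.12 × 0.13 × 0.2 × 0.15 = 103.2408 J
Total at Species P: 55.69980416 + 103.2408 = 158.94060416 J

158.94 J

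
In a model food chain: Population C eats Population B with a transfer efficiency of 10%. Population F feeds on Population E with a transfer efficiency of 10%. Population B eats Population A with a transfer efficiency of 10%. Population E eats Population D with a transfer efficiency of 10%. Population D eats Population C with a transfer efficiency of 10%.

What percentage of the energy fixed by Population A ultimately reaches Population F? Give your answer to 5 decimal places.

Product of link efficiencies: 0.1 × 0.1 × 0.1 × 0.1 × 0.1 = 0.00001
As a percentage: 0.00001 × 100 = 0.00100%

0.00100%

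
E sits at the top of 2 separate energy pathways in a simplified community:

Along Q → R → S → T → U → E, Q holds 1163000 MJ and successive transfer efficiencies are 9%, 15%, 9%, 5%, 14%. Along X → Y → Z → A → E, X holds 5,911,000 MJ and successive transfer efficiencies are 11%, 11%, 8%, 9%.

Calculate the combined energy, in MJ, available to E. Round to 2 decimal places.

Via Q: 1163000 × 0.09 × 0.15 × 0.09 × 0.05 × 0.14 = 9.891315 MJ
Via X: 5911000 × 0.11 × 0.11 × 0.08 × 0.09 = 514.96632 MJ
Total at E: 9.891315 + 514.96632 = 524.857635 MJ

524.86 MJ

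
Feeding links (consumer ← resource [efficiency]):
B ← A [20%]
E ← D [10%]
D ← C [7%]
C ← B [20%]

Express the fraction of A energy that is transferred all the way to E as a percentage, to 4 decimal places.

0.0280%

Product of link efficiencies: 0.2 × 0.2 × 0.07 × 0.1 = 0.00028
As a percentage: 0.00028 × 100 = 0.0280%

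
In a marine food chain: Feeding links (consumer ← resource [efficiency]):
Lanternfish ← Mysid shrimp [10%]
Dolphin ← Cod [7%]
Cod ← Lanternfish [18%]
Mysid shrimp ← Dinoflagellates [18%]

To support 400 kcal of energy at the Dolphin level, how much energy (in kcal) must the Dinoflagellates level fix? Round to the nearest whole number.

Cumulative transfer efficiency: 0.18 × 0.1 × 0.18 × 0.07 = 0.0002268
Dinoflagellates energy = 400 / 0.0002268 = 1763668 kcal

1763668 kcal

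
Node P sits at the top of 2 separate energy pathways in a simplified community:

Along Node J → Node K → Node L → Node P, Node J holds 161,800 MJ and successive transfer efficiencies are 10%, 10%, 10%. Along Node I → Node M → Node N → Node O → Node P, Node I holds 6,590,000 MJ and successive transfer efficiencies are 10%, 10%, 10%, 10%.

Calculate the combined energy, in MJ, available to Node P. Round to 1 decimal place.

820.8 MJ

Via Node J: 161800 × 0.1 × 0.1 × 0.1 = 161.8 MJ
Via Node I: 6590000 × 0.1 × 0.1 × 0.1 × 0.1 = 659 MJ
Total at Node P: 161.8 + 659 = 820.8 MJ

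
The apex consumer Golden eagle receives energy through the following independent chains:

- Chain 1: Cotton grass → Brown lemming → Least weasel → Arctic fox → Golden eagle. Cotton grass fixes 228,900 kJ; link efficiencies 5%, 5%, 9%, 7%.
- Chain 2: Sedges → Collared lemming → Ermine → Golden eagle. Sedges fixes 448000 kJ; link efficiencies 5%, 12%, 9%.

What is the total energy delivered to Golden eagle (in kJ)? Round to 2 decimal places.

Chain 1: 228900 × 0.05 × 0.05 × 0.09 × 0.07 = 3.605175 kJ
Chain 2: 448000 × 0.05 × 0.12 × 0.09 = 241.92 kJ
Total at Golden eagle: 3.605175 + 241.92 = 245.525175 kJ

245.53 kJ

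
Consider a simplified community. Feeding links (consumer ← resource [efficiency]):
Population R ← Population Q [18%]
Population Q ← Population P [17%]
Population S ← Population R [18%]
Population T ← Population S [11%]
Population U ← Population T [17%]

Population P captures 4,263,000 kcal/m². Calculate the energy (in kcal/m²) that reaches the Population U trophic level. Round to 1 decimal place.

Population Q: 4263000 × 0.17 = 724710 kcal/m²
Population R: 724710 × 0.18 = 130447.8 kcal/m²
Population S: 130447.8 × 0.18 = 23480.604 kcal/m²
Population T: 23480.604 × 0.11 = 2582.86644 kcal/m²
Population U: 2582.86644 × 0.17 = 439.0872948 kcal/m²

439.1 kcal/m²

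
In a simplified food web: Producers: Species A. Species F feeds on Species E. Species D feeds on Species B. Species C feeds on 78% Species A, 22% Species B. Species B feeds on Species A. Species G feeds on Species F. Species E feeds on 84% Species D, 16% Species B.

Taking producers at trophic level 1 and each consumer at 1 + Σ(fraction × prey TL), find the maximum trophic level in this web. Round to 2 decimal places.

5.84

Species B: 1 + 1 = 2
Species C: 1 + (0.78×1 + 0.22×2) = 2.22
Species D: 1 + 2 = 3
Species E: 1 + (0.84×3 + 0.16×2) = 3.84
Species F: 1 + 3.84 = 4.84
Species G: 1 + 4.84 = 5.84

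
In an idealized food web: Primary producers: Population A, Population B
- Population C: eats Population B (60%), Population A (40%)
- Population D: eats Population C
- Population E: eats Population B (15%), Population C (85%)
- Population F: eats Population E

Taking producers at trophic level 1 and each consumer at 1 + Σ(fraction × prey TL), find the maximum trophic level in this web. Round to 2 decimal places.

Population C: 1 + (0.6×1 + 0.4×1) = 2
Population D: 1 + 2 = 3
Population E: 1 + (0.15×1 + 0.85×2) = 2.85
Population F: 1 + 2.85 = 3.85

3.85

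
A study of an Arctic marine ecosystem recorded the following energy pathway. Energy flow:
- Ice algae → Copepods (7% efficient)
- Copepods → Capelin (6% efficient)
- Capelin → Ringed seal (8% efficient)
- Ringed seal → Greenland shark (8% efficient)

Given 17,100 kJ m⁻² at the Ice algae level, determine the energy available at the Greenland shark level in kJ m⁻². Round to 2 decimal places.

Copepods: 17100 × 0.07 = 1197 kJ m⁻²
Capelin: 1197 × 0.06 = 71.82 kJ m⁻²
Ringed seal: 71.82 × 0.08 = 5.7456 kJ m⁻²
Greenland shark: 5.7456 × 0.08 = 0.459648 kJ m⁻²

0.46 kJ m⁻²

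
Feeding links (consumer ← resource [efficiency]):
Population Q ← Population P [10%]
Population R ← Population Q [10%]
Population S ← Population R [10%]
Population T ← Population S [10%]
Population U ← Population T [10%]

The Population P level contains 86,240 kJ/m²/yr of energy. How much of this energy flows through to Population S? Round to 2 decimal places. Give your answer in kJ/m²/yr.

86.24 kJ/m²/yr

Population Q: 86240 × 0.1 = 8624 kJ/m²/yr
Population R: 8624 × 0.1 = 862.4 kJ/m²/yr
Population S: 862.4 × 0.1 = 86.24 kJ/m²/yr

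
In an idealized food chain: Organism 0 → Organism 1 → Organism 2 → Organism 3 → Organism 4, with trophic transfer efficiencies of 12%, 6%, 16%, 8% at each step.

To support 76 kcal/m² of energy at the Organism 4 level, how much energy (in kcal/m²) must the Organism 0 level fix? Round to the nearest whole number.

824653 kcal/m²

Cumulative transfer efficiency: 0.12 × 0.06 × 0.16 × 0.08 = 0.00009216
Organism 0 energy = 76 / 0.00009216 = 824653 kcal/m²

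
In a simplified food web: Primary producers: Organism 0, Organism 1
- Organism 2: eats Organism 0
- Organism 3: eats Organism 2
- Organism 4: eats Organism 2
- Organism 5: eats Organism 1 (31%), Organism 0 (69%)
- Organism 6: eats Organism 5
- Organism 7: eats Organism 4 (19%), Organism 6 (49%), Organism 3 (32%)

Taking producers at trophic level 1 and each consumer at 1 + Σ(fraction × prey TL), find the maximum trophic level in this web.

4

Organism 2: 1 + 1 = 2
Organism 3: 1 + 2 = 3
Organism 4: 1 + 2 = 3
Organism 5: 1 + (0.31×1 + 0.69×1) = 2
Organism 6: 1 + 2 = 3
Organism 7: 1 + (0.19×3 + 0.49×3 + 0.32×3) = 4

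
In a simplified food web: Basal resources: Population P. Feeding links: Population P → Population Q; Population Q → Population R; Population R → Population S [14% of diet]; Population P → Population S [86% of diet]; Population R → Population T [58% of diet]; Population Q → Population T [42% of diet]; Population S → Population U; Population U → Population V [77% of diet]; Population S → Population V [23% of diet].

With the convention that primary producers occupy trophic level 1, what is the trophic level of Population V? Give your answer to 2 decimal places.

4.05

Population Q: 1 + 1 = 2
Population R: 1 + 2 = 3
Population S: 1 + (0.14×3 + 0.86×1) = 2.28
Population T: 1 + (0.58×3 + 0.42×2) = 3.58
Population U: 1 + 2.28 = 3.28
Population V: 1 + (0.77×3.28 + 0.23×2.28) = 4.05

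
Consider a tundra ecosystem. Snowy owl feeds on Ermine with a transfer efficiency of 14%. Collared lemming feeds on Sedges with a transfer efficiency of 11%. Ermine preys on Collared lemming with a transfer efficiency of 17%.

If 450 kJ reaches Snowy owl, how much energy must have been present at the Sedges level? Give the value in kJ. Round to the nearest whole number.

171887 kJ

Cumulative transfer efficiency: 0.11 × 0.17 × 0.14 = 0.002618
Sedges energy = 450 / 0.002618 = 171887 kJ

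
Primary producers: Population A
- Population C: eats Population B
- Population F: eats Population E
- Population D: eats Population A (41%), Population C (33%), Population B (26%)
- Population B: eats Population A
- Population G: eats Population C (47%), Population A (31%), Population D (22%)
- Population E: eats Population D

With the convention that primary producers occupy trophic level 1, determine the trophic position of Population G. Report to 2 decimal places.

Population B: 1 + 1 = 2
Population C: 1 + 2 = 3
Population D: 1 + (0.41×1 + 0.33×3 + 0.26×2) = 2.92
Population E: 1 + 2.92 = 3.92
Population F: 1 + 3.92 = 4.92
Population G: 1 + (0.47×3 + 0.31×1 + 0.22×2.92) = 3.3624

3.36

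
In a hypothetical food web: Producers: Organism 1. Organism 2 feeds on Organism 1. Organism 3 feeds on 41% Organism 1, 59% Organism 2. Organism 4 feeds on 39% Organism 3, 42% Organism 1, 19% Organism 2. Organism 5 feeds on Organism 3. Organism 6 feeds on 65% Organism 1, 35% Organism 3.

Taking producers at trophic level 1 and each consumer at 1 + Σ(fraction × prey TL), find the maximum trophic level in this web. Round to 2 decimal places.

3.59

Organism 2: 1 + 1 = 2
Organism 3: 1 + (0.41×1 + 0.59×2) = 2.59
Organism 4: 1 + (0.39×2.59 + 0.42×1 + 0.19×2) = 2.8101
Organism 5: 1 + 2.59 = 3.59
Organism 6: 1 + (0.65×1 + 0.35×2.59) = 2.5565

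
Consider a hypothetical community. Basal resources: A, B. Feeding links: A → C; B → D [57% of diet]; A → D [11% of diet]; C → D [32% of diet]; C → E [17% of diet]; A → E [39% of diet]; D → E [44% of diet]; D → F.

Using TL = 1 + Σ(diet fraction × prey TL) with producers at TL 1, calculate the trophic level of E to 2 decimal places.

C: 1 + 1 = 2
D: 1 + (0.57×1 + 0.11×1 + 0.32×2) = 2.32
E: 1 + (0.17×2 + 0.39×1 + 0.44×2.32) = 2.7508
F: 1 + 2.32 = 3.32

2.75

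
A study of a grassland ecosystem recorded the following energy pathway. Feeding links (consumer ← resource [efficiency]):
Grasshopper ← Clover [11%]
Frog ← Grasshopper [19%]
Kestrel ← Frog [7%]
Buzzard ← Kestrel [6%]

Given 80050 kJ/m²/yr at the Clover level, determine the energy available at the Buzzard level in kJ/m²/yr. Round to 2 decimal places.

7.03 kJ/m²/yr

Grasshopper: 80050 × 0.11 = 8805.5 kJ/m²/yr
Frog: 8805.5 × 0.19 = 1673.045 kJ/m²/yr
Kestrel: 1673.045 × 0.07 = 117.11315 kJ/m²/yr
Buzzard: 117.11315 × 0.06 = 7.026789 kJ/m²/yr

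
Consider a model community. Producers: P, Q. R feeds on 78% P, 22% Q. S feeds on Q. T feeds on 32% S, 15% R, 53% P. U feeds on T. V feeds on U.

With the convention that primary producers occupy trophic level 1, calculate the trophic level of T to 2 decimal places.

2.47

R: 1 + (0.78×1 + 0.22×1) = 2
S: 1 + 1 = 2
T: 1 + (0.32×2 + 0.15×2 + 0.53×1) = 2.47
U: 1 + 2.47 = 3.47
V: 1 + 3.47 = 4.47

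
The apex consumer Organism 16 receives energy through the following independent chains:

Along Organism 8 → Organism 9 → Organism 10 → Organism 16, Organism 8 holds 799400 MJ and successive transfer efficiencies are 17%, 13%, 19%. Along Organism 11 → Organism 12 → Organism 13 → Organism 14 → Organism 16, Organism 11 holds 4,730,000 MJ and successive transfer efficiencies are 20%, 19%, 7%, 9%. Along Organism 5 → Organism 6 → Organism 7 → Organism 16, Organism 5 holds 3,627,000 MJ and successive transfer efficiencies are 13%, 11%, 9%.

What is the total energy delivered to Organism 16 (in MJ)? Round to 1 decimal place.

Via Organism 8: 799400 × 0.17 × 0.13 × 0.19 = 3356.6806 MJ
Via Organism 11: 4730000 × 0.2 × 0.19 × 0.07 × 0.09 = 1132.362 MJ
Via Organism 5: 3627000 × 0.13 × 0.11 × 0.09 = 4667.949 MJ
Total at Organism 16: 3356.6806 + 1132.362 + 4667.949 = 9156.9916 MJ

9157.0 MJ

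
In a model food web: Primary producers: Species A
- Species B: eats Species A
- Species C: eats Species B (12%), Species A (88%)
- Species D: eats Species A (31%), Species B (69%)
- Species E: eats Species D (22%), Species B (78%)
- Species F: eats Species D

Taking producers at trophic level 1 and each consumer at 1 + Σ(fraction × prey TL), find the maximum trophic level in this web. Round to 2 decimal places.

Species B: 1 + 1 = 2
Species C: 1 + (0.12×2 + 0.88×1) = 2.12
Species D: 1 + (0.31×1 + 0.69×2) = 2.69
Species E: 1 + (0.22×2.69 + 0.78×2) = 3.1518
Species F: 1 + 2.69 = 3.69

3.69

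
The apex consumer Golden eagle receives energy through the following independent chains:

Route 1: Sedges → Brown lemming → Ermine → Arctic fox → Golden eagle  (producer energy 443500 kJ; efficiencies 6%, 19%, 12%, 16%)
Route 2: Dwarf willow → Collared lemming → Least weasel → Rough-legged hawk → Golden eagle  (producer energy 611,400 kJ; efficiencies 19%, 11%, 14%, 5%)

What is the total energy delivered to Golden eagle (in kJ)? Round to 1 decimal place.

Route 1: 443500 × 0.06 × 0.19 × 0.12 × 0.16 = 97.07328 kJ
Route 2: 611400 × 0.19 × 0.11 × 0.14 × 0.05 = 89.44782 kJ
Total at Golden eagle: 97.07328 + 89.44782 = 186.5211 kJ

186.5 kJ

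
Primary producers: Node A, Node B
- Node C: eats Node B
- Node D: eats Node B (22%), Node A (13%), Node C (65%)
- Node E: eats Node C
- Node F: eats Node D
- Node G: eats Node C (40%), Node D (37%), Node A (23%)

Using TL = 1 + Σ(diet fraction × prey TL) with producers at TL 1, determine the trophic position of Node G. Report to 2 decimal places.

3.01

Node C: 1 + 1 = 2
Node D: 1 + (0.22×1 + 0.13×1 + 0.65×2) = 2.65
Node E: 1 + 2 = 3
Node F: 1 + 2.65 = 3.65
Node G: 1 + (0.4×2 + 0.37×2.65 + 0.23×1) = 3.0105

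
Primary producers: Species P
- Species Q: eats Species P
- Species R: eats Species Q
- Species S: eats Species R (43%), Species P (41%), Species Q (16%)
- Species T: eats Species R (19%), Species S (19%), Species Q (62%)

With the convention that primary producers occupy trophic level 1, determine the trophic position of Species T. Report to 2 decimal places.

Species Q: 1 + 1 = 2
Species R: 1 + 2 = 3
Species S: 1 + (0.43×3 + 0.41×1 + 0.16×2) = 3.02
Species T: 1 + (0.19×3 + 0.19×3.02 + 0.62×2) = 3.3838

3.38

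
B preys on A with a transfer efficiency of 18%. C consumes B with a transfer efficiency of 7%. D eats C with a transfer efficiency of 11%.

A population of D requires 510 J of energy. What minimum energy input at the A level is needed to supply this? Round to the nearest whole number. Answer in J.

367965 J

Cumulative transfer efficiency: 0.18 × 0.07 × 0.11 = 0.001386
A energy = 510 / 0.001386 = 367965 J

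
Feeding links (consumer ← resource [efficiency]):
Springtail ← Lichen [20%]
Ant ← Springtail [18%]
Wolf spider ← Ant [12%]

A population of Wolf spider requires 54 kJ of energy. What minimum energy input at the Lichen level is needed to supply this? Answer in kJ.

Cumulative transfer efficiency: 0.2 × 0.18 × 0.12 = 0.00432
Lichen energy = 54 / 0.00432 = 12500 kJ

12500 kJ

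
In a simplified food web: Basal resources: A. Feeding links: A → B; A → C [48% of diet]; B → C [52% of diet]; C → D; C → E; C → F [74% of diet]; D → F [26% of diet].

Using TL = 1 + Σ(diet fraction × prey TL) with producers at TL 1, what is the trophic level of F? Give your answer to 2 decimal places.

3.78

B: 1 + 1 = 2
C: 1 + (0.48×1 + 0.52×2) = 2.52
D: 1 + 2.52 = 3.52
E: 1 + 2.52 = 3.52
F: 1 + (0.74×2.52 + 0.26×3.52) = 3.78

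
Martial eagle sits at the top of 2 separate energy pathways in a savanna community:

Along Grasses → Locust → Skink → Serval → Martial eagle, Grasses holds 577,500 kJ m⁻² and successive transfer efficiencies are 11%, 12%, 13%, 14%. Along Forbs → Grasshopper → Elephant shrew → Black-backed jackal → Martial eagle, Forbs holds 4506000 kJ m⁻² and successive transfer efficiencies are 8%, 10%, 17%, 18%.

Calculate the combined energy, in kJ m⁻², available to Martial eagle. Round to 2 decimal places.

Via Grasses: 577500 × 0.11 × 0.12 × 0.13 × 0.14 = 138.7386 kJ m⁻²
Via Forbs: 4506000 × 0.08 × 0.1 × 0.17 × 0.18 = 1103.0688 kJ m⁻²
Total at Martial eagle: 138.7386 + 1103.0688 = 1241.8074 kJ m⁻²

1241.81 kJ m⁻²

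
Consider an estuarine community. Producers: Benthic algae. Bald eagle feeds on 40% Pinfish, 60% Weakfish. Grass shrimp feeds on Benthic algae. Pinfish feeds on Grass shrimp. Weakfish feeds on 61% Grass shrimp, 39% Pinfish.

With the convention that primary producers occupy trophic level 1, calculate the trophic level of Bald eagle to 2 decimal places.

Grass shrimp: 1 + 1 = 2
Pinfish: 1 + 2 = 3
Weakfish: 1 + (0.61×2 + 0.39×3) = 3.39
Bald eagle: 1 + (0.4×3 + 0.6×3.39) = 4.234

4.23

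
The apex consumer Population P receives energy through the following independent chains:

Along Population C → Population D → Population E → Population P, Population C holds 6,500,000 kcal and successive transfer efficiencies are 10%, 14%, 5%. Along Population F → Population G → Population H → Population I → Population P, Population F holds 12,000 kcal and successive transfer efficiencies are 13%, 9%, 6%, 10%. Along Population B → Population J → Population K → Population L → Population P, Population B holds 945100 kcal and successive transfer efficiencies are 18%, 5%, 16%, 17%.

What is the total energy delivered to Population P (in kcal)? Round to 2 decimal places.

Via Population C: 6500000 × 0.1 × 0.14 × 0.05 = 4550 kcal
Via Population F: 12000 × 0.13 × 0.09 × 0.06 × 0.1 = 0.8424 kcal
Via Population B: 945100 × 0.18 × 0.05 × 0.16 × 0.17 = 231.36048 kcal
Total at Population P: 4550 + 0.8424 + 231.36048 = 4782.20288 kcal

4782.20 kcal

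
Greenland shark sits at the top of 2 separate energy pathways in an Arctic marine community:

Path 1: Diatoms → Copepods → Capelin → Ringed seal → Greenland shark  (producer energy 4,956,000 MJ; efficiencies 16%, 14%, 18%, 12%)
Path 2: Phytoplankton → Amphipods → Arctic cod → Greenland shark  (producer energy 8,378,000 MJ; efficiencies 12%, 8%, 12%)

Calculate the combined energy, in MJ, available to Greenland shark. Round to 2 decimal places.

Path 1: 4956000 × 0.16 × 0.14 × 0.18 × 0.12 = 2397.91104 MJ
Path 2: 8378000 × 0.12 × 0.08 × 0.12 = 9651.456 MJ
Total at Greenland shark: 2397.91104 + 9651.456 = 12049.36704 MJ

12049.37 MJ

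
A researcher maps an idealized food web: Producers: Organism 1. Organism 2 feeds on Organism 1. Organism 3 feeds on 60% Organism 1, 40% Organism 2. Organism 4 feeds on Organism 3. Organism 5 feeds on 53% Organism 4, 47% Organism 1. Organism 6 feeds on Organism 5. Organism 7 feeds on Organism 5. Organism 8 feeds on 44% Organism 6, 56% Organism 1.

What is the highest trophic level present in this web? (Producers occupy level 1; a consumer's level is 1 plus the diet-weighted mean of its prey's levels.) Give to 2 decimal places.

4.27

Organism 2: 1 + 1 = 2
Organism 3: 1 + (0.6×1 + 0.4×2) = 2.4
Organism 4: 1 + 2.4 = 3.4
Organism 5: 1 + (0.53×3.4 + 0.47×1) = 3.272
Organism 6: 1 + 3.272 = 4.272
Organism 7: 1 + 3.272 = 4.272
Organism 8: 1 + (0.44×4.272 + 0.56×1) = 3.43968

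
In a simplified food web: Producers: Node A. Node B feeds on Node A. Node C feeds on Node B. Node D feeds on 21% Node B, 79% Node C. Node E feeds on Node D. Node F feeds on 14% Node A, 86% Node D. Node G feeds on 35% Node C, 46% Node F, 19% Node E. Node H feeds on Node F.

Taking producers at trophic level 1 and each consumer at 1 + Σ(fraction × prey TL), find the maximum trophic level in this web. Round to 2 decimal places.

5.40

Node B: 1 + 1 = 2
Node C: 1 + 2 = 3
Node D: 1 + (0.21×2 + 0.79×3) = 3.79
Node E: 1 + 3.79 = 4.79
Node F: 1 + (0.14×1 + 0.86×3.79) = 4.3994
Node G: 1 + (0.35×3 + 0.46×4.3994 + 0.19×4.79) = 4.983824
Node H: 1 + 4.3994 = 5.3994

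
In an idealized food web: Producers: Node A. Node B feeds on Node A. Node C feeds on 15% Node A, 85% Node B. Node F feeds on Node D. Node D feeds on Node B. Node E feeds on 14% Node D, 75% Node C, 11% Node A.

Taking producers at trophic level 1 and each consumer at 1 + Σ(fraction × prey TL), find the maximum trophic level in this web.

Node B: 1 + 1 = 2
Node C: 1 + (0.15×1 + 0.85×2) = 2.85
Node D: 1 + 2 = 3
Node E: 1 + (0.14×3 + 0.75×2.85 + 0.11×1) = 3.6675
Node F: 1 + 3 = 4

4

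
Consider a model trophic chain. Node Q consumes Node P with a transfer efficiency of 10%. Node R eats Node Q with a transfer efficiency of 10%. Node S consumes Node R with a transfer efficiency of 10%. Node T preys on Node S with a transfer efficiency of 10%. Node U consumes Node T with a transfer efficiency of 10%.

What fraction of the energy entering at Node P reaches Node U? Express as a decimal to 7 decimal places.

0.0000100

Product of link efficiencies: 0.1 × 0.1 × 0.1 × 0.1 × 0.1 = 0.00001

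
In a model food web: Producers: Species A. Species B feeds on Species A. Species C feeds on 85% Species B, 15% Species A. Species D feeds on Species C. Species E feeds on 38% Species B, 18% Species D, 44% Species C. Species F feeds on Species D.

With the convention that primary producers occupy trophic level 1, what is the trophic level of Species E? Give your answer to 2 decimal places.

3.71

Species B: 1 + 1 = 2
Species C: 1 + (0.85×2 + 0.15×1) = 2.85
Species D: 1 + 2.85 = 3.85
Species E: 1 + (0.38×2 + 0.18×3.85 + 0.44×2.85) = 3.707
Species F: 1 + 3.85 = 4.85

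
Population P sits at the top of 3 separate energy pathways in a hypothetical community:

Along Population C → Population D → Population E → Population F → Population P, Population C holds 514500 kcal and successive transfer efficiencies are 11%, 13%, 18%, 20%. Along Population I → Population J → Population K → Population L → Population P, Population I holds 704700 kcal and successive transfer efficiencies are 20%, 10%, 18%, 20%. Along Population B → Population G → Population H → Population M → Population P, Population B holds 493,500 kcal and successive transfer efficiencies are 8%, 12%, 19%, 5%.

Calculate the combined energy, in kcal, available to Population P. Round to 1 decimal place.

817.3 kcal

Via Population C: 514500 × 0.11 × 0.13 × 0.18 × 0.2 = 264.8646 kcal
Via Population I: 704700 × 0.2 × 0.1 × 0.18 × 0.2 = 507.384 kcal
Via Population B: 493500 × 0.08 × 0.12 × 0.19 × 0.05 = 45.0072 kcal
Total at Population P: 264.8646 + 507.384 + 45.0072 = 817.2558 kcal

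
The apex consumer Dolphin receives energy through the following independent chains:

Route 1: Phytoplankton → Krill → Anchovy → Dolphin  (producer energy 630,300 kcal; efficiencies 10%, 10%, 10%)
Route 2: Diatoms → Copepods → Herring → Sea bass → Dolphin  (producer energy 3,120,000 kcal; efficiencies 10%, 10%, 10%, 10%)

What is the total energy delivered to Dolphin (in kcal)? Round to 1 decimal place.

Route 1: 630300 × 0.1 × 0.1 × 0.1 = 630.3 kcal
Route 2: 3120000 × 0.1 × 0.1 × 0.1 × 0.1 = 312 kcal
Total at Dolphin: 630.3 + 312 = 942.3 kcal

942.3 kcal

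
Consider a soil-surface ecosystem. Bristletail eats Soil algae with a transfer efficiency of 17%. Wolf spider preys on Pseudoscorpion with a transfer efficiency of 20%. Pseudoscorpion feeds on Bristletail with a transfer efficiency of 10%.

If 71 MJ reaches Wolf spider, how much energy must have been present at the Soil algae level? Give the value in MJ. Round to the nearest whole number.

Cumulative transfer efficiency: 0.17 × 0.1 × 0.2 = 0.0034
Soil algae energy = 71 / 0.0034 = 20882 MJ

20882 MJ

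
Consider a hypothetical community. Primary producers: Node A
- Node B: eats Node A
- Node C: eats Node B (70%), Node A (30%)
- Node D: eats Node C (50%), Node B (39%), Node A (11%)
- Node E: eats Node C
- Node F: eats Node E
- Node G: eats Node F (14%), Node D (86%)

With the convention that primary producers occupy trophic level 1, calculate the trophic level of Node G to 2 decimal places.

Node B: 1 + 1 = 2
Node C: 1 + (0.7×2 + 0.3×1) = 2.7
Node D: 1 + (0.5×2.7 + 0.39×2 + 0.11×1) = 3.24
Node E: 1 + 2.7 = 3.7
Node F: 1 + 3.7 = 4.7
Node G: 1 + (0.14×4.7 + 0.86×3.24) = 4.4444

4.44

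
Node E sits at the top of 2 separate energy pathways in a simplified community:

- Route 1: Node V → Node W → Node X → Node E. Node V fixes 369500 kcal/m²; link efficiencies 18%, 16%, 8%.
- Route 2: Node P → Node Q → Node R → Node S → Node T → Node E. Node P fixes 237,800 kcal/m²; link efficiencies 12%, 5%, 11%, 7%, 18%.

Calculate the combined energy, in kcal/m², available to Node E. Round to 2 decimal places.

853.31 kcal/m²

Route 1: 369500 × 0.18 × 0.16 × 0.08 = 851.328 kcal/m²
Route 2: 237800 × 0.12 × 0.05 × 0.11 × 0.07 × 0.18 = 1.9775448 kcal/m²
Total at Node E: 851.328 + 1.9775448 = 853.3055448 kcal/m²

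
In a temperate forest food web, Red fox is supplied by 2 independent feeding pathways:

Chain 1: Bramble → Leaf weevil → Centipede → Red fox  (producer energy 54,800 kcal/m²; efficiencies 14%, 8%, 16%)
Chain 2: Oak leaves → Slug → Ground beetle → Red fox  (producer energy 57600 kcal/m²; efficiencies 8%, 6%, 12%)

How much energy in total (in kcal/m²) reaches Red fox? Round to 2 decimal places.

131.38 kcal/m²

Chain 1: 54800 × 0.14 × 0.08 × 0.16 = 98.2016 kcal/m²
Chain 2: 57600 × 0.08 × 0.06 × 0.12 = 33.1776 kcal/m²
Total at Red fox: 98.2016 + 33.1776 = 131.3792 kcal/m²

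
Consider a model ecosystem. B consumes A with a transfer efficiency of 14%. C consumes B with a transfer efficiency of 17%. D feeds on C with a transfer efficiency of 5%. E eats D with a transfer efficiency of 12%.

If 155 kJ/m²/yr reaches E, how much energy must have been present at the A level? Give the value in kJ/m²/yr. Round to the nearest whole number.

1085434 kJ/m²/yr

Cumulative transfer efficiency: 0.14 × 0.17 × 0.05 × 0.12 = 0.0001428
A energy = 155 / 0.0001428 = 1085434 kJ/m²/yr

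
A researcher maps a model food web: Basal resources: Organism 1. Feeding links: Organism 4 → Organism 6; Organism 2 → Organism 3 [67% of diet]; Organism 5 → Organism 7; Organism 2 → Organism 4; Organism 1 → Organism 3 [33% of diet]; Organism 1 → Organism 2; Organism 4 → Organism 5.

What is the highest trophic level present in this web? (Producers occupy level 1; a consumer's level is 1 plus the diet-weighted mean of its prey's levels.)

5

Organism 2: 1 + 1 = 2
Organism 3: 1 + (0.33×1 + 0.67×2) = 2.67
Organism 4: 1 + 2 = 3
Organism 5: 1 + 3 = 4
Organism 6: 1 + 3 = 4
Organism 7: 1 + 4 = 5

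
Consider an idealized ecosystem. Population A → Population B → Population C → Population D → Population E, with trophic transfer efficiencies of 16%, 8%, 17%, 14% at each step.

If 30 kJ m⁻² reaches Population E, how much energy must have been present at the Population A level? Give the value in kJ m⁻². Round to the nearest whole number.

98477 kJ m⁻²

Cumulative transfer efficiency: 0.16 × 0.08 × 0.17 × 0.14 = 0.00030464
Population A energy = 30 / 0.00030464 = 98477 kJ m⁻²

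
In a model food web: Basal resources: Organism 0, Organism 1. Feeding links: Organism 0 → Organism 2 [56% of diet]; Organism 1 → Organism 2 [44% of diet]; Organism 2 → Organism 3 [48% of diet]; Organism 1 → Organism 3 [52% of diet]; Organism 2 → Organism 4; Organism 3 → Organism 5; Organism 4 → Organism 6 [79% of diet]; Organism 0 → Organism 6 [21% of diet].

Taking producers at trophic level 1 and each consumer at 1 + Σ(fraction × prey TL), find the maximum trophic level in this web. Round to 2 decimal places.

3.58

Organism 2: 1 + (0.56×1 + 0.44×1) = 2
Organism 3: 1 + (0.48×2 + 0.52×1) = 2.48
Organism 4: 1 + 2 = 3
Organism 5: 1 + 2.48 = 3.48
Organism 6: 1 + (0.79×3 + 0.21×1) = 3.58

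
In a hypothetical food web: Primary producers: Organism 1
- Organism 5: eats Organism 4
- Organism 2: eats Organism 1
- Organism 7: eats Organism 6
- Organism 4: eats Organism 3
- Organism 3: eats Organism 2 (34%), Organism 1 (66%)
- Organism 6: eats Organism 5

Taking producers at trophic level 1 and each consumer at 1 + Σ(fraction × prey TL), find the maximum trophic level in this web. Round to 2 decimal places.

6.34

Organism 2: 1 + 1 = 2
Organism 3: 1 + (0.34×2 + 0.66×1) = 2.34
Organism 4: 1 + 2.34 = 3.34
Organism 5: 1 + 3.34 = 4.34
Organism 6: 1 + 4.34 = 5.34
Organism 7: 1 + 5.34 = 6.34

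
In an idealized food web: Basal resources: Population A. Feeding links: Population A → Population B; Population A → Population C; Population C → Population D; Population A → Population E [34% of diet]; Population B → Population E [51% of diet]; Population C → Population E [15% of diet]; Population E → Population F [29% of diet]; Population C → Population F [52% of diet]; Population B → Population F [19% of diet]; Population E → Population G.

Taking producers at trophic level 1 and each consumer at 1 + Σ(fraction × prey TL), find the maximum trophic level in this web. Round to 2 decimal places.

Population B: 1 + 1 = 2
Population C: 1 + 1 = 2
Population D: 1 + 2 = 3
Population E: 1 + (0.34×1 + 0.51×2 + 0.15×2) = 2.66
Population F: 1 + (0.29×2.66 + 0.52×2 + 0.19×2) = 3.1914
Population G: 1 + 2.66 = 3.66

3.66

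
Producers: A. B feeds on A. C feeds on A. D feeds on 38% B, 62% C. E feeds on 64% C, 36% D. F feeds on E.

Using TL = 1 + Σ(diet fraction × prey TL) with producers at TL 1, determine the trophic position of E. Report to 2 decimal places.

3.36

B: 1 + 1 = 2
C: 1 + 1 = 2
D: 1 + (0.38×2 + 0.62×2) = 3
E: 1 + (0.64×2 + 0.36×3) = 3.36
F: 1 + 3.36 = 4.36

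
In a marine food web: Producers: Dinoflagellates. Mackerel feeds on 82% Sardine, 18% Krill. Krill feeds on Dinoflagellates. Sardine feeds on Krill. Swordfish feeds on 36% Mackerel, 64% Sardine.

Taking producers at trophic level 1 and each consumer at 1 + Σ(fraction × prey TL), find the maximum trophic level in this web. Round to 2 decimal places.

Krill: 1 + 1 = 2
Sardine: 1 + 2 = 3
Mackerel: 1 + (0.82×3 + 0.18×2) = 3.82
Swordfish: 1 + (0.36×3.82 + 0.64×3) = 4.2952

4.30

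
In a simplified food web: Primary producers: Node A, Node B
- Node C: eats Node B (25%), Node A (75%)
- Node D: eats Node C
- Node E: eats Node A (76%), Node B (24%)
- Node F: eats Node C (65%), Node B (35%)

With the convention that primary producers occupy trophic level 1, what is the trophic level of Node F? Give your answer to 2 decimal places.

2.65

Node C: 1 + (0.25×1 + 0.75×1) = 2
Node D: 1 + 2 = 3
Node E: 1 + (0.76×1 + 0.24×1) = 2
Node F: 1 + (0.65×2 + 0.35×1) = 2.65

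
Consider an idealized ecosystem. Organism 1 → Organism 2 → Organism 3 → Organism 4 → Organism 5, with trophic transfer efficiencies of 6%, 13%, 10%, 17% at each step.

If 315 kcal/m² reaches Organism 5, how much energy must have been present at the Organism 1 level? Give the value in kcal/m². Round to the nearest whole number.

Cumulative transfer efficiency: 0.06 × 0.13 × 0.1 × 0.17 = 0.0001326
Organism 1 energy = 315 / 0.0001326 = 2375566 kcal/m²

2375566 kcal/m²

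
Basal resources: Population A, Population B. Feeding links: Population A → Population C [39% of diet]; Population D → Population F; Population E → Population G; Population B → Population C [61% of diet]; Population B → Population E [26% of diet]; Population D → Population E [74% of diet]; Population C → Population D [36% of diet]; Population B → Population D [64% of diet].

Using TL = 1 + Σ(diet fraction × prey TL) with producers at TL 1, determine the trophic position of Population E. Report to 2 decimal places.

3.01

Population C: 1 + (0.61×1 + 0.39×1) = 2
Population D: 1 + (0.36×2 + 0.64×1) = 2.36
Population E: 1 + (0.74×2.36 + 0.26×1) = 3.0064
Population F: 1 + 2.36 = 3.36
Population G: 1 + 3.0064 = 4.0064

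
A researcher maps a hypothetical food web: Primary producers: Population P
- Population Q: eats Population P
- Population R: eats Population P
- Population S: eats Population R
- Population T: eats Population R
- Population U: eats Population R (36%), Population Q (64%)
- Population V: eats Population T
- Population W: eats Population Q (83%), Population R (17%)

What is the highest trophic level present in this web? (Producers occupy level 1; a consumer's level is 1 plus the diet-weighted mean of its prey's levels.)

Population Q: 1 + 1 = 2
Population R: 1 + 1 = 2
Population S: 1 + 2 = 3
Population T: 1 + 2 = 3
Population U: 1 + (0.36×2 + 0.64×2) = 3
Population V: 1 + 3 = 4
Population W: 1 + (0.83×2 + 0.17×2) = 3

4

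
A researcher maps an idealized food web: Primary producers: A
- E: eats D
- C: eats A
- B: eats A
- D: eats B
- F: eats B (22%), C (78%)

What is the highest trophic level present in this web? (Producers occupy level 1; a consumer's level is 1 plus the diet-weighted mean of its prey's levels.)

4

B: 1 + 1 = 2
C: 1 + 1 = 2
D: 1 + 2 = 3
E: 1 + 3 = 4
F: 1 + (0.22×2 + 0.78×2) = 3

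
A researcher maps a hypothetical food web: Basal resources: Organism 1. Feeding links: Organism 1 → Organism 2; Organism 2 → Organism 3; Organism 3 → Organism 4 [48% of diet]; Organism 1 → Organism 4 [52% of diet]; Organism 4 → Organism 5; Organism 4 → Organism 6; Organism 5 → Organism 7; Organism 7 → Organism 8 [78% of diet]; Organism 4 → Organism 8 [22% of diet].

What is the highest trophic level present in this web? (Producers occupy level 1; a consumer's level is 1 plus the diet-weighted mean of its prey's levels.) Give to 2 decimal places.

5.52

Organism 2: 1 + 1 = 2
Organism 3: 1 + 2 = 3
Organism 4: 1 + (0.48×3 + 0.52×1) = 2.96
Organism 5: 1 + 2.96 = 3.96
Organism 6: 1 + 2.96 = 3.96
Organism 7: 1 + 3.96 = 4.96
Organism 8: 1 + (0.78×4.96 + 0.22×2.96) = 5.52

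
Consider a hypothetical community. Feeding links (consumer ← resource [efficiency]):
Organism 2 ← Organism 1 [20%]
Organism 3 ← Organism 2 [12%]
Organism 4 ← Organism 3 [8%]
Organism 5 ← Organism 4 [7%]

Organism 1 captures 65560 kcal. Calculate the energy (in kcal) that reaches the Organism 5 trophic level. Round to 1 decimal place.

8.8 kcal

Organism 2: 65560 × 0.2 = 13112 kcal
Organism 3: 13112 × 0.12 = 1573.44 kcal
Organism 4: 1573.44 × 0.08 = 125.8752 kcal
Organism 5: 125.8752 × 0.07 = 8.811264 kcal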